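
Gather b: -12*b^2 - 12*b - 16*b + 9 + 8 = -12*b^2 - 28*b + 17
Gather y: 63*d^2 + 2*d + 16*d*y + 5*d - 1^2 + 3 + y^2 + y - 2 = 63*d^2 + 7*d + y^2 + y*(16*d + 1)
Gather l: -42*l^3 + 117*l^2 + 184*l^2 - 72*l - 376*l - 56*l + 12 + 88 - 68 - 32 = -42*l^3 + 301*l^2 - 504*l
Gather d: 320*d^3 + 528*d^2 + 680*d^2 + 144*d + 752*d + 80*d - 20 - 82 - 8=320*d^3 + 1208*d^2 + 976*d - 110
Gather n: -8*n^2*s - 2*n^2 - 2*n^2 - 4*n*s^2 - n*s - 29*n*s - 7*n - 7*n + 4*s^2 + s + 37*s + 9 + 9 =n^2*(-8*s - 4) + n*(-4*s^2 - 30*s - 14) + 4*s^2 + 38*s + 18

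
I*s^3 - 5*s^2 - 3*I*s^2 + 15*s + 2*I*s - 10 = (s - 2)*(s + 5*I)*(I*s - I)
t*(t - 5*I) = t^2 - 5*I*t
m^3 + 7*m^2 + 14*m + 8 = (m + 1)*(m + 2)*(m + 4)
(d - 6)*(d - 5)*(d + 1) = d^3 - 10*d^2 + 19*d + 30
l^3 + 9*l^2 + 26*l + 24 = (l + 2)*(l + 3)*(l + 4)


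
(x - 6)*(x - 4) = x^2 - 10*x + 24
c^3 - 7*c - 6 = (c - 3)*(c + 1)*(c + 2)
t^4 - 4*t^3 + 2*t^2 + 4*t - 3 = (t - 3)*(t - 1)^2*(t + 1)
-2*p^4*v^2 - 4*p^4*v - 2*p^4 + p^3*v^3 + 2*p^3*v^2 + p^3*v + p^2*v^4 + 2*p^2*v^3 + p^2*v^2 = (-p + v)*(2*p + v)*(p*v + p)^2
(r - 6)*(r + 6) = r^2 - 36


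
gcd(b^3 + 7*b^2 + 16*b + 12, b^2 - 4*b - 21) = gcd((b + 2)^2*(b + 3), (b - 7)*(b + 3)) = b + 3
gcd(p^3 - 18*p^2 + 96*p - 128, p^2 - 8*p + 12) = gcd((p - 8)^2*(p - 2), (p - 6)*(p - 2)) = p - 2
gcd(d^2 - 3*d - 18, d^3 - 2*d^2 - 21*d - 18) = d^2 - 3*d - 18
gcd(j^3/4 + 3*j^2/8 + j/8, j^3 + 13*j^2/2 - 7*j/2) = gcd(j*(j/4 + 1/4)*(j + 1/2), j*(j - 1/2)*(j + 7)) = j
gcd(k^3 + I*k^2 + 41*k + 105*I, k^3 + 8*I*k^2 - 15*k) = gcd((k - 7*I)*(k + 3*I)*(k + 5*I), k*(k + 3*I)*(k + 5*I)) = k^2 + 8*I*k - 15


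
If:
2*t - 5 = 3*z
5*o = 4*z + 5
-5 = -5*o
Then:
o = 1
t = 5/2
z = 0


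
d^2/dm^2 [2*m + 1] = 0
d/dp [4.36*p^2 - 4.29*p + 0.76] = 8.72*p - 4.29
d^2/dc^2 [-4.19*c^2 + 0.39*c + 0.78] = -8.38000000000000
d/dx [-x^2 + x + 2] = 1 - 2*x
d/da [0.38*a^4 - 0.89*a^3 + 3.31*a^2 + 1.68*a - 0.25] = 1.52*a^3 - 2.67*a^2 + 6.62*a + 1.68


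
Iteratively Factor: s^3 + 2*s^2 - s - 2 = (s + 1)*(s^2 + s - 2) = (s + 1)*(s + 2)*(s - 1)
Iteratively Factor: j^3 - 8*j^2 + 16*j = (j - 4)*(j^2 - 4*j) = j*(j - 4)*(j - 4)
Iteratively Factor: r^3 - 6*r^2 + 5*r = (r)*(r^2 - 6*r + 5) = r*(r - 5)*(r - 1)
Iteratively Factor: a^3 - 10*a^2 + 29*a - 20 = (a - 1)*(a^2 - 9*a + 20) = (a - 4)*(a - 1)*(a - 5)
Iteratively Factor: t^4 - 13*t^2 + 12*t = (t - 1)*(t^3 + t^2 - 12*t) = (t - 1)*(t + 4)*(t^2 - 3*t) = t*(t - 1)*(t + 4)*(t - 3)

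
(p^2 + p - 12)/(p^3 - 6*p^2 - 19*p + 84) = 1/(p - 7)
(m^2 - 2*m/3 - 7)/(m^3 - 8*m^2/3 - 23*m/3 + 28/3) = (m - 3)/(m^2 - 5*m + 4)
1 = 1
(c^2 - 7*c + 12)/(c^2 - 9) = (c - 4)/(c + 3)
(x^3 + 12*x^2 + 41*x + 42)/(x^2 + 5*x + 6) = x + 7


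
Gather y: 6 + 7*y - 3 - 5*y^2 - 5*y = -5*y^2 + 2*y + 3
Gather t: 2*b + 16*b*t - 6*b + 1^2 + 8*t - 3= -4*b + t*(16*b + 8) - 2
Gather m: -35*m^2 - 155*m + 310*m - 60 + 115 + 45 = -35*m^2 + 155*m + 100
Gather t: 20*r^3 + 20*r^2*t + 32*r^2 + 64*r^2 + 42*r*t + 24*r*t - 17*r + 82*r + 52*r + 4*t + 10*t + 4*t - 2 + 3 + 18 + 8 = 20*r^3 + 96*r^2 + 117*r + t*(20*r^2 + 66*r + 18) + 27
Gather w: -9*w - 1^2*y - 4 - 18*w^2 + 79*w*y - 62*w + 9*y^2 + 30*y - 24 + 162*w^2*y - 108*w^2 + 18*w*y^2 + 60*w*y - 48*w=w^2*(162*y - 126) + w*(18*y^2 + 139*y - 119) + 9*y^2 + 29*y - 28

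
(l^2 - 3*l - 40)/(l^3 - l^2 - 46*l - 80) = 1/(l + 2)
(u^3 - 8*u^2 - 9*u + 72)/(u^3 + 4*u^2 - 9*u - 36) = (u - 8)/(u + 4)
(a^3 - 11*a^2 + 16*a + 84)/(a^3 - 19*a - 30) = (a^2 - 13*a + 42)/(a^2 - 2*a - 15)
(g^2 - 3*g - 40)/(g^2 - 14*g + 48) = (g + 5)/(g - 6)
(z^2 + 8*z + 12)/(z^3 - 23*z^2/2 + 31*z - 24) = 2*(z^2 + 8*z + 12)/(2*z^3 - 23*z^2 + 62*z - 48)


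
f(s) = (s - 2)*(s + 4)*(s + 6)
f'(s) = (s - 2)*(s + 4) + (s - 2)*(s + 6) + (s + 4)*(s + 6)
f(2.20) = 10.17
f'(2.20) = 53.72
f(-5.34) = 6.49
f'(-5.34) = 4.11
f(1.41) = -23.65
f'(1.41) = 32.52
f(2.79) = 47.15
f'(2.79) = 71.99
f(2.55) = 30.80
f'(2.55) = 64.31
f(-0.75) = -46.92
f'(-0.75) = -6.31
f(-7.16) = -33.58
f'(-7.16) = 43.24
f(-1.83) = -34.66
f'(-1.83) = -15.23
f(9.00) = 1365.00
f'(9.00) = 391.00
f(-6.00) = 0.00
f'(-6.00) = 16.00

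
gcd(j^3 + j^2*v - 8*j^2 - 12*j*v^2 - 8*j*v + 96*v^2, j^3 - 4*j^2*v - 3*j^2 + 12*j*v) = 1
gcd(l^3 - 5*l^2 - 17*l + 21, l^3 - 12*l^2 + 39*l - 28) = l^2 - 8*l + 7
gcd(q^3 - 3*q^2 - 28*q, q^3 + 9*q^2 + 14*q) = q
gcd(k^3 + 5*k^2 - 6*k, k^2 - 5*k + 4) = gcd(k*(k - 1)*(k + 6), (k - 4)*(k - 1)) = k - 1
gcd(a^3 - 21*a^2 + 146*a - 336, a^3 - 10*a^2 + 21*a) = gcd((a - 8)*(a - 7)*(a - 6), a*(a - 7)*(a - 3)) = a - 7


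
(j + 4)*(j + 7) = j^2 + 11*j + 28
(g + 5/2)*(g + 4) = g^2 + 13*g/2 + 10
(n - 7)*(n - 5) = n^2 - 12*n + 35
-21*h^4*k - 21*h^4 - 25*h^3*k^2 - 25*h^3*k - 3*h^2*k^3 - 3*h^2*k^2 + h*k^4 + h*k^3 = (-7*h + k)*(h + k)*(3*h + k)*(h*k + h)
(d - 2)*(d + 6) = d^2 + 4*d - 12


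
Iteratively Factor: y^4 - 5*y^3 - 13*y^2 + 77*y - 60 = (y - 3)*(y^3 - 2*y^2 - 19*y + 20) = (y - 5)*(y - 3)*(y^2 + 3*y - 4) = (y - 5)*(y - 3)*(y + 4)*(y - 1)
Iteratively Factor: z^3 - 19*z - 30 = (z - 5)*(z^2 + 5*z + 6) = (z - 5)*(z + 2)*(z + 3)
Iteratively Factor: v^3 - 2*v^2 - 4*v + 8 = (v + 2)*(v^2 - 4*v + 4) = (v - 2)*(v + 2)*(v - 2)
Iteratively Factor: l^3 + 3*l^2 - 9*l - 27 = (l - 3)*(l^2 + 6*l + 9) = (l - 3)*(l + 3)*(l + 3)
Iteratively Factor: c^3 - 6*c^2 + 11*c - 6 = (c - 1)*(c^2 - 5*c + 6) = (c - 2)*(c - 1)*(c - 3)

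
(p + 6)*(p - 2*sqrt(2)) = p^2 - 2*sqrt(2)*p + 6*p - 12*sqrt(2)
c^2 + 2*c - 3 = (c - 1)*(c + 3)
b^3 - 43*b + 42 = (b - 6)*(b - 1)*(b + 7)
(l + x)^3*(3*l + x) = 3*l^4 + 10*l^3*x + 12*l^2*x^2 + 6*l*x^3 + x^4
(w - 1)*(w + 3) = w^2 + 2*w - 3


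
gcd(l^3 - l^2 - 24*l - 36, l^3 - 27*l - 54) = l^2 - 3*l - 18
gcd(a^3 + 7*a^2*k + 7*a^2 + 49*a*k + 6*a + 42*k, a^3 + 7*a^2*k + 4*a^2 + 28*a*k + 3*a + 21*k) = a^2 + 7*a*k + a + 7*k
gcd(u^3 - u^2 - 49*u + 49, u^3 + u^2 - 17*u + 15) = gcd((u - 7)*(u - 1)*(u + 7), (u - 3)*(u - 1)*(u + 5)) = u - 1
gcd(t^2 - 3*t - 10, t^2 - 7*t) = 1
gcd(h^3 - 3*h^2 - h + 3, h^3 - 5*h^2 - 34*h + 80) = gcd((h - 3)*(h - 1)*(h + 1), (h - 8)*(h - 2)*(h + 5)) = 1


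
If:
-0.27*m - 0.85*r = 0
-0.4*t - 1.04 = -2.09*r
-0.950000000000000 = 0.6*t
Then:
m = -0.61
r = 0.19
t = -1.58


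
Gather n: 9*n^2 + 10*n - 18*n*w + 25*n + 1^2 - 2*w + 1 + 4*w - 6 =9*n^2 + n*(35 - 18*w) + 2*w - 4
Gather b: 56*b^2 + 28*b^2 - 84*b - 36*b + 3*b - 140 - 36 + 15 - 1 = 84*b^2 - 117*b - 162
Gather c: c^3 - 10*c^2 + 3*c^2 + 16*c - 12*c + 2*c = c^3 - 7*c^2 + 6*c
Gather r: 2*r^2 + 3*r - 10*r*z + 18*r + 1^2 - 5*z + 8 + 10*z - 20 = 2*r^2 + r*(21 - 10*z) + 5*z - 11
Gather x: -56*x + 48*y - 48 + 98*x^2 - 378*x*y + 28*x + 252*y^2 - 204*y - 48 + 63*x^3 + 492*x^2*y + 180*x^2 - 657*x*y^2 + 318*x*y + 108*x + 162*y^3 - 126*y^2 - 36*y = 63*x^3 + x^2*(492*y + 278) + x*(-657*y^2 - 60*y + 80) + 162*y^3 + 126*y^2 - 192*y - 96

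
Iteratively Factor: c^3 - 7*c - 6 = (c + 1)*(c^2 - c - 6) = (c + 1)*(c + 2)*(c - 3)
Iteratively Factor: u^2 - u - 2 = (u + 1)*(u - 2)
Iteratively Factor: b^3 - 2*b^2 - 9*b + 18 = (b + 3)*(b^2 - 5*b + 6) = (b - 3)*(b + 3)*(b - 2)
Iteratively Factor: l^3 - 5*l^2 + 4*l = (l - 1)*(l^2 - 4*l) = (l - 4)*(l - 1)*(l)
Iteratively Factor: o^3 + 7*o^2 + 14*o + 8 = (o + 1)*(o^2 + 6*o + 8) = (o + 1)*(o + 4)*(o + 2)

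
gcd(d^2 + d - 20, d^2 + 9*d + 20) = d + 5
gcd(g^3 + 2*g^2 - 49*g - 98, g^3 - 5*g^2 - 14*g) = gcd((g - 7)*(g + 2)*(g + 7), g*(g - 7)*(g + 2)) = g^2 - 5*g - 14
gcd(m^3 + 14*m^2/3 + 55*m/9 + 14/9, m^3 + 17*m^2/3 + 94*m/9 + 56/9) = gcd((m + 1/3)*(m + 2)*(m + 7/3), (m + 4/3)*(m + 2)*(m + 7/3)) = m^2 + 13*m/3 + 14/3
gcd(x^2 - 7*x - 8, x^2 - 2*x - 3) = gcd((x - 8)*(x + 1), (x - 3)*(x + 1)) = x + 1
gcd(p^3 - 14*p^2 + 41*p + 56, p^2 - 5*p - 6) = p + 1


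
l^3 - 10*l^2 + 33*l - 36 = (l - 4)*(l - 3)^2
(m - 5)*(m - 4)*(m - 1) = m^3 - 10*m^2 + 29*m - 20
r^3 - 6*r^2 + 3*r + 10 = (r - 5)*(r - 2)*(r + 1)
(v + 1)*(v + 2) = v^2 + 3*v + 2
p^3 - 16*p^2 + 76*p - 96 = (p - 8)*(p - 6)*(p - 2)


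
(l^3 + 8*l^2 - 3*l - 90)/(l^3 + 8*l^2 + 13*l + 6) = (l^2 + 2*l - 15)/(l^2 + 2*l + 1)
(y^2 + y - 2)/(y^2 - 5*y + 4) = (y + 2)/(y - 4)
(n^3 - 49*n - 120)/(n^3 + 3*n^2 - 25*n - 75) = (n - 8)/(n - 5)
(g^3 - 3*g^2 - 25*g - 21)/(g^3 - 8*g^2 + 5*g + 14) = (g + 3)/(g - 2)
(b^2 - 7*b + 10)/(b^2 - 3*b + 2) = (b - 5)/(b - 1)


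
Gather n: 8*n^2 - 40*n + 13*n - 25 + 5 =8*n^2 - 27*n - 20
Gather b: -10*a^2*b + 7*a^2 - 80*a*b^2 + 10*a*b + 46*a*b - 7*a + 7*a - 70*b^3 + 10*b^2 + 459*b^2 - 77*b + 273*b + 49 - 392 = 7*a^2 - 70*b^3 + b^2*(469 - 80*a) + b*(-10*a^2 + 56*a + 196) - 343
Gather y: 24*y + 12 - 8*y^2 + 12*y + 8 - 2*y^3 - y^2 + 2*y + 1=-2*y^3 - 9*y^2 + 38*y + 21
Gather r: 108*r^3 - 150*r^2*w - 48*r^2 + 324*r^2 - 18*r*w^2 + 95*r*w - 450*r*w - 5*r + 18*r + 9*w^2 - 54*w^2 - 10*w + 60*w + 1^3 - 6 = 108*r^3 + r^2*(276 - 150*w) + r*(-18*w^2 - 355*w + 13) - 45*w^2 + 50*w - 5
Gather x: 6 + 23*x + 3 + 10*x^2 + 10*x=10*x^2 + 33*x + 9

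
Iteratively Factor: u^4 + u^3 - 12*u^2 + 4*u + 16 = (u + 1)*(u^3 - 12*u + 16) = (u - 2)*(u + 1)*(u^2 + 2*u - 8) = (u - 2)*(u + 1)*(u + 4)*(u - 2)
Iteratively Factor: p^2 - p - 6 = (p - 3)*(p + 2)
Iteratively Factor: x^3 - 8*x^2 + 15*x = (x - 5)*(x^2 - 3*x) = (x - 5)*(x - 3)*(x)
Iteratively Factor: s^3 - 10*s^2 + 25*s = (s - 5)*(s^2 - 5*s) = s*(s - 5)*(s - 5)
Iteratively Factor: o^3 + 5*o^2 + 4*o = (o + 4)*(o^2 + o) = (o + 1)*(o + 4)*(o)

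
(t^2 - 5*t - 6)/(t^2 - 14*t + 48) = (t + 1)/(t - 8)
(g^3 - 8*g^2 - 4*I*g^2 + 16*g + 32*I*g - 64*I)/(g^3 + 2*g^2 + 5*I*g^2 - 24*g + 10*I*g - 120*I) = (g^2 - 4*g*(1 + I) + 16*I)/(g^2 + g*(6 + 5*I) + 30*I)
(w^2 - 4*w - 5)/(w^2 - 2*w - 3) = (w - 5)/(w - 3)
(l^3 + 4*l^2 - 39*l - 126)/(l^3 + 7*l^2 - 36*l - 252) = (l + 3)/(l + 6)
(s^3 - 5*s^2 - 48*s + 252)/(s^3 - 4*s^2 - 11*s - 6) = (s^2 + s - 42)/(s^2 + 2*s + 1)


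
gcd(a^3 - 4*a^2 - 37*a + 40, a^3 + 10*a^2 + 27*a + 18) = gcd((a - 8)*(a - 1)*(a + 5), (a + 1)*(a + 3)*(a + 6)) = 1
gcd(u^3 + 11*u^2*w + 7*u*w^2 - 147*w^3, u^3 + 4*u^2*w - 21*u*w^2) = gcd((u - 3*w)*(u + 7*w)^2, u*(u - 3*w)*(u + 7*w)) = u^2 + 4*u*w - 21*w^2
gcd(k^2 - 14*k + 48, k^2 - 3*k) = 1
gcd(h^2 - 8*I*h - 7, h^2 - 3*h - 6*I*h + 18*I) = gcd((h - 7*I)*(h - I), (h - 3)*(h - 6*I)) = 1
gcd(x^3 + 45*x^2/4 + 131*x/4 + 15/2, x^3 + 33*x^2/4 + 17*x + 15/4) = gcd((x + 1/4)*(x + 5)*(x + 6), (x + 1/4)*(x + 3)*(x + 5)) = x^2 + 21*x/4 + 5/4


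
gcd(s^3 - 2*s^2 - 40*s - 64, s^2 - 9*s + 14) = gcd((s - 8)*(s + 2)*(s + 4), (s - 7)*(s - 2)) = 1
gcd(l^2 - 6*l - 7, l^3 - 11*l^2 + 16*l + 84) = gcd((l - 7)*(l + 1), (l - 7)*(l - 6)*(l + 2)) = l - 7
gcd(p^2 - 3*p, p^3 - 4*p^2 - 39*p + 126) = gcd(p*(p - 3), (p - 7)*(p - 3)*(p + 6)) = p - 3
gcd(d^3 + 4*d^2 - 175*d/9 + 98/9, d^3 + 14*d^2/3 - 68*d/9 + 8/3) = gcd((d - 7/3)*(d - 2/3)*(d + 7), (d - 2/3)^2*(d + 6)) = d - 2/3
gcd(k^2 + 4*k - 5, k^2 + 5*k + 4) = 1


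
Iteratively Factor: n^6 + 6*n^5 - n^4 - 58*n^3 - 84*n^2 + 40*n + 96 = (n - 3)*(n^5 + 9*n^4 + 26*n^3 + 20*n^2 - 24*n - 32) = (n - 3)*(n + 2)*(n^4 + 7*n^3 + 12*n^2 - 4*n - 16) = (n - 3)*(n + 2)^2*(n^3 + 5*n^2 + 2*n - 8) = (n - 3)*(n + 2)^2*(n + 4)*(n^2 + n - 2) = (n - 3)*(n - 1)*(n + 2)^2*(n + 4)*(n + 2)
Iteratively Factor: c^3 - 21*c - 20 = (c - 5)*(c^2 + 5*c + 4) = (c - 5)*(c + 4)*(c + 1)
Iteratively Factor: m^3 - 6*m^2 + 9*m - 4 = (m - 1)*(m^2 - 5*m + 4) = (m - 4)*(m - 1)*(m - 1)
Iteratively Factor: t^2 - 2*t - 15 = (t - 5)*(t + 3)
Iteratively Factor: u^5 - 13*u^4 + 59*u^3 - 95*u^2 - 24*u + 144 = (u - 3)*(u^4 - 10*u^3 + 29*u^2 - 8*u - 48) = (u - 4)*(u - 3)*(u^3 - 6*u^2 + 5*u + 12) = (u - 4)*(u - 3)*(u + 1)*(u^2 - 7*u + 12) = (u - 4)*(u - 3)^2*(u + 1)*(u - 4)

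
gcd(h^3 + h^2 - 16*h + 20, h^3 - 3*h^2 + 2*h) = h - 2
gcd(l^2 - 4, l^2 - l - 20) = 1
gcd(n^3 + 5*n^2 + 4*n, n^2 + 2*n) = n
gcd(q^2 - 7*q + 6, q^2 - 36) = q - 6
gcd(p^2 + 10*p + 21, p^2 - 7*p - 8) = 1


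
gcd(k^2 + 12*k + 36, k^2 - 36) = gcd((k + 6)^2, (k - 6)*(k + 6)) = k + 6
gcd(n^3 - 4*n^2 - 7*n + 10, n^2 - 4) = n + 2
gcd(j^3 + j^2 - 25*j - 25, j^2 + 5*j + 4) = j + 1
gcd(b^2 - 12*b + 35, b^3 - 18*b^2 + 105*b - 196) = b - 7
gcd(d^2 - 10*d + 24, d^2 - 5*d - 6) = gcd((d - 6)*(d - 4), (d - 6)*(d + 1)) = d - 6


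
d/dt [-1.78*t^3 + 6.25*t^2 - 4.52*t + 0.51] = -5.34*t^2 + 12.5*t - 4.52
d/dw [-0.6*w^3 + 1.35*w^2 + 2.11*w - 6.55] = -1.8*w^2 + 2.7*w + 2.11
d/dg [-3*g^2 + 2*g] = 2 - 6*g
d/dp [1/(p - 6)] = -1/(p - 6)^2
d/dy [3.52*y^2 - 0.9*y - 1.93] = 7.04*y - 0.9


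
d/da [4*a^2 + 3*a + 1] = 8*a + 3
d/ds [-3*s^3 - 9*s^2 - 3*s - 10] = -9*s^2 - 18*s - 3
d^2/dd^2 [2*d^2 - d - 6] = 4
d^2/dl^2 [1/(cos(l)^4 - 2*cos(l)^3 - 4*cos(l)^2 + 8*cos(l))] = 2*((1 - cos(2*l))^3 + 3*(1 - cos(2*l))^2/2 - 25*cos(l)/8 - cos(2*l) + 11*cos(3*l)/16 - 9*cos(4*l)/4 - 9*cos(5*l)/16 + 13/4)/((cos(l) - 2)^4*(cos(l) + 2)^3*cos(l)^3)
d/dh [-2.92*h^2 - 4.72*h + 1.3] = -5.84*h - 4.72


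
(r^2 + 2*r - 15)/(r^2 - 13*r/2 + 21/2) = 2*(r + 5)/(2*r - 7)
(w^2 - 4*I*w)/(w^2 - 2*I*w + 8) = w/(w + 2*I)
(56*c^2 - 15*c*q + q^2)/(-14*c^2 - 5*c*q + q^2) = (-8*c + q)/(2*c + q)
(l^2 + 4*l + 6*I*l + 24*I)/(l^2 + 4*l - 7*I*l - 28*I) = (l + 6*I)/(l - 7*I)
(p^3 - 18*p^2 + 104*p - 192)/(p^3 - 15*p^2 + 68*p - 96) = (p - 6)/(p - 3)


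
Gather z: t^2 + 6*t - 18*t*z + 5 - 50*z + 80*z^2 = t^2 + 6*t + 80*z^2 + z*(-18*t - 50) + 5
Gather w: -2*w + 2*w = 0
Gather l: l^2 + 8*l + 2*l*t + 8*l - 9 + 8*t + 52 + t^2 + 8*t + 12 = l^2 + l*(2*t + 16) + t^2 + 16*t + 55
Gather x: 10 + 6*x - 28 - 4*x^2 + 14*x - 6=-4*x^2 + 20*x - 24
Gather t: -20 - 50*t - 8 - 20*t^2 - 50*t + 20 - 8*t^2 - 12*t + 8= -28*t^2 - 112*t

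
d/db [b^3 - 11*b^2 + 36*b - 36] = 3*b^2 - 22*b + 36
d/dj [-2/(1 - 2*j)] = -4/(2*j - 1)^2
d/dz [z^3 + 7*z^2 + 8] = z*(3*z + 14)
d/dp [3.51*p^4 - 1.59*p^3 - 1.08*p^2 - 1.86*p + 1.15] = 14.04*p^3 - 4.77*p^2 - 2.16*p - 1.86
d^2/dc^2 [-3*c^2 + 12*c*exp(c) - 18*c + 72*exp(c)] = 12*c*exp(c) + 96*exp(c) - 6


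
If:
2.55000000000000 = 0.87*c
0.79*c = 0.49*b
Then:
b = 4.73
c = 2.93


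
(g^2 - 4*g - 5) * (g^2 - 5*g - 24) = g^4 - 9*g^3 - 9*g^2 + 121*g + 120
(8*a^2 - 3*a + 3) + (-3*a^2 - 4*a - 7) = 5*a^2 - 7*a - 4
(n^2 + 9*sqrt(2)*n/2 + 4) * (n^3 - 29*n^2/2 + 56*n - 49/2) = n^5 - 29*n^4/2 + 9*sqrt(2)*n^4/2 - 261*sqrt(2)*n^3/4 + 60*n^3 - 165*n^2/2 + 252*sqrt(2)*n^2 - 441*sqrt(2)*n/4 + 224*n - 98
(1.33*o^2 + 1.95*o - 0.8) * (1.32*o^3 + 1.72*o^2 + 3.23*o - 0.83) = 1.7556*o^5 + 4.8616*o^4 + 6.5939*o^3 + 3.8186*o^2 - 4.2025*o + 0.664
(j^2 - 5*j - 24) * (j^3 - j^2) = j^5 - 6*j^4 - 19*j^3 + 24*j^2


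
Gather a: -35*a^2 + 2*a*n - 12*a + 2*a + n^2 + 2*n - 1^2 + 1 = -35*a^2 + a*(2*n - 10) + n^2 + 2*n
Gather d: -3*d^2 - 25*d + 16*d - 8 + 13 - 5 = -3*d^2 - 9*d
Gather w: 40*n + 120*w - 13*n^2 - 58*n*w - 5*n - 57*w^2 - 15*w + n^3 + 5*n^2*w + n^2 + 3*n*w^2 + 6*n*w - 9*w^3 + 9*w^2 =n^3 - 12*n^2 + 35*n - 9*w^3 + w^2*(3*n - 48) + w*(5*n^2 - 52*n + 105)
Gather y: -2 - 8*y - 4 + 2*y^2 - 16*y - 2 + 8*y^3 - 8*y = 8*y^3 + 2*y^2 - 32*y - 8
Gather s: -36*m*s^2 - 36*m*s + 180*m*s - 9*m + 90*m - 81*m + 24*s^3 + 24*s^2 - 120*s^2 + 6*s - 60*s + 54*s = 144*m*s + 24*s^3 + s^2*(-36*m - 96)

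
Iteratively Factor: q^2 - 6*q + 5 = (q - 1)*(q - 5)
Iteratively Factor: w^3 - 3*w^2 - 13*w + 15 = (w - 5)*(w^2 + 2*w - 3) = (w - 5)*(w + 3)*(w - 1)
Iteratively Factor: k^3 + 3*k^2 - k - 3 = (k - 1)*(k^2 + 4*k + 3) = (k - 1)*(k + 3)*(k + 1)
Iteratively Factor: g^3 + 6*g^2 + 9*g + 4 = (g + 4)*(g^2 + 2*g + 1) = (g + 1)*(g + 4)*(g + 1)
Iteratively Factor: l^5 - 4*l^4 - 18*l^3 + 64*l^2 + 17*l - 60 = (l - 5)*(l^4 + l^3 - 13*l^2 - l + 12) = (l - 5)*(l + 4)*(l^3 - 3*l^2 - l + 3) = (l - 5)*(l + 1)*(l + 4)*(l^2 - 4*l + 3) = (l - 5)*(l - 1)*(l + 1)*(l + 4)*(l - 3)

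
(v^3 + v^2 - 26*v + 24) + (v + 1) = v^3 + v^2 - 25*v + 25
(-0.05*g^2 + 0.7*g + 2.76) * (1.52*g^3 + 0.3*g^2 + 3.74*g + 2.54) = -0.076*g^5 + 1.049*g^4 + 4.2182*g^3 + 3.319*g^2 + 12.1004*g + 7.0104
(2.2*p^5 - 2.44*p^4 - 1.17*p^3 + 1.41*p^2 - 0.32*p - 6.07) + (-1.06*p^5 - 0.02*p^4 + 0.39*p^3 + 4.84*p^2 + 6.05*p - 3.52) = 1.14*p^5 - 2.46*p^4 - 0.78*p^3 + 6.25*p^2 + 5.73*p - 9.59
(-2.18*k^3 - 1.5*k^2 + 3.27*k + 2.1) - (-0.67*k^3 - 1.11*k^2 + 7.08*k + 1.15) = -1.51*k^3 - 0.39*k^2 - 3.81*k + 0.95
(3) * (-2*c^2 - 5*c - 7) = -6*c^2 - 15*c - 21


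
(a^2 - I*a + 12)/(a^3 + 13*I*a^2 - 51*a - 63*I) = (a - 4*I)/(a^2 + 10*I*a - 21)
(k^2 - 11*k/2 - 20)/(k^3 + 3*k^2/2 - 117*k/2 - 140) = 1/(k + 7)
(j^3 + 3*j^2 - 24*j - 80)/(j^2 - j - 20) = j + 4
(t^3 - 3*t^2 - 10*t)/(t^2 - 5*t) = t + 2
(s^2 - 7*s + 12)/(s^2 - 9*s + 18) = (s - 4)/(s - 6)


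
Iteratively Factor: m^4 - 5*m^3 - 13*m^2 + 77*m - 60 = (m + 4)*(m^3 - 9*m^2 + 23*m - 15) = (m - 3)*(m + 4)*(m^2 - 6*m + 5) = (m - 5)*(m - 3)*(m + 4)*(m - 1)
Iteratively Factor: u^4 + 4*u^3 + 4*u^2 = (u)*(u^3 + 4*u^2 + 4*u) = u*(u + 2)*(u^2 + 2*u) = u^2*(u + 2)*(u + 2)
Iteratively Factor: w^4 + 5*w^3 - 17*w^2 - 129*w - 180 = (w + 4)*(w^3 + w^2 - 21*w - 45) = (w + 3)*(w + 4)*(w^2 - 2*w - 15) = (w - 5)*(w + 3)*(w + 4)*(w + 3)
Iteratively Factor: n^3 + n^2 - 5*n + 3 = (n - 1)*(n^2 + 2*n - 3) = (n - 1)^2*(n + 3)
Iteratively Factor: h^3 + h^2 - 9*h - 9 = (h + 3)*(h^2 - 2*h - 3) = (h - 3)*(h + 3)*(h + 1)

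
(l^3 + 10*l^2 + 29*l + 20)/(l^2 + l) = l + 9 + 20/l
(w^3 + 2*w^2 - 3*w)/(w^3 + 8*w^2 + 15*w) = (w - 1)/(w + 5)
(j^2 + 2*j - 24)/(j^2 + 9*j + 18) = (j - 4)/(j + 3)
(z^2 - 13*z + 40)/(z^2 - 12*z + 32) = (z - 5)/(z - 4)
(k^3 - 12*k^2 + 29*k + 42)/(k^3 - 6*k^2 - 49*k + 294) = (k + 1)/(k + 7)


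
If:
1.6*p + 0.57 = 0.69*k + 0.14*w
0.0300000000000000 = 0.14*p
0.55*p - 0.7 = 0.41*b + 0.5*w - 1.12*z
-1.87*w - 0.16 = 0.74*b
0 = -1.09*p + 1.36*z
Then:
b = -1.64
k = 1.21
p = 0.21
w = 0.56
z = 0.17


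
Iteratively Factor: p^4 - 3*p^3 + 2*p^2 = (p - 2)*(p^3 - p^2) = p*(p - 2)*(p^2 - p) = p*(p - 2)*(p - 1)*(p)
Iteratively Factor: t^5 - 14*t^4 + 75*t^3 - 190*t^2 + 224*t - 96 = (t - 1)*(t^4 - 13*t^3 + 62*t^2 - 128*t + 96) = (t - 4)*(t - 1)*(t^3 - 9*t^2 + 26*t - 24) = (t - 4)^2*(t - 1)*(t^2 - 5*t + 6) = (t - 4)^2*(t - 2)*(t - 1)*(t - 3)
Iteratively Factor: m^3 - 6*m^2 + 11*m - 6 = (m - 2)*(m^2 - 4*m + 3) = (m - 2)*(m - 1)*(m - 3)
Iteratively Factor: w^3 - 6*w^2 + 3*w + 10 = (w - 2)*(w^2 - 4*w - 5) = (w - 5)*(w - 2)*(w + 1)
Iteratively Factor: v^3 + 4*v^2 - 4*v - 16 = (v + 2)*(v^2 + 2*v - 8) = (v + 2)*(v + 4)*(v - 2)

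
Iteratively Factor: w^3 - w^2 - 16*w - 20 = (w + 2)*(w^2 - 3*w - 10) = (w + 2)^2*(w - 5)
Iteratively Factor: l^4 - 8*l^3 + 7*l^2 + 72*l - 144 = (l - 4)*(l^3 - 4*l^2 - 9*l + 36) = (l - 4)^2*(l^2 - 9) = (l - 4)^2*(l - 3)*(l + 3)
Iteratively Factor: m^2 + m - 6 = (m - 2)*(m + 3)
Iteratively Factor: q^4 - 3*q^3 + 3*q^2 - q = (q)*(q^3 - 3*q^2 + 3*q - 1) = q*(q - 1)*(q^2 - 2*q + 1) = q*(q - 1)^2*(q - 1)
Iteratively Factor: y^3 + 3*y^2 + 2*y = (y + 1)*(y^2 + 2*y) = (y + 1)*(y + 2)*(y)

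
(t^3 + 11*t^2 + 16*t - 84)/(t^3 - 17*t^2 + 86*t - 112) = (t^2 + 13*t + 42)/(t^2 - 15*t + 56)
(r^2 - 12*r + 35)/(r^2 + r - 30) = (r - 7)/(r + 6)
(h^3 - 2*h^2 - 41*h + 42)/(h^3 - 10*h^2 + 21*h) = (h^2 + 5*h - 6)/(h*(h - 3))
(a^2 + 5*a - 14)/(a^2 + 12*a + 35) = (a - 2)/(a + 5)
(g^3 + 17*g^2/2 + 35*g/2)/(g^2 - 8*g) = (2*g^2 + 17*g + 35)/(2*(g - 8))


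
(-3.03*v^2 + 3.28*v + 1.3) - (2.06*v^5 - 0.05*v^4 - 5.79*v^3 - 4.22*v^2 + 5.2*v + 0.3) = -2.06*v^5 + 0.05*v^4 + 5.79*v^3 + 1.19*v^2 - 1.92*v + 1.0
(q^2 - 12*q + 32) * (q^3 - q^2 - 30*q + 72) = q^5 - 13*q^4 + 14*q^3 + 400*q^2 - 1824*q + 2304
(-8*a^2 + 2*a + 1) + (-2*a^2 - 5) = -10*a^2 + 2*a - 4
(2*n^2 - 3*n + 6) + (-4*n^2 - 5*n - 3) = -2*n^2 - 8*n + 3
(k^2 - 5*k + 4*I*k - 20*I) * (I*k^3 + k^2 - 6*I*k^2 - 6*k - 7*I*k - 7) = I*k^5 - 3*k^4 - 11*I*k^4 + 33*k^3 + 27*I*k^3 - 69*k^2 - 9*I*k^2 - 105*k + 92*I*k + 140*I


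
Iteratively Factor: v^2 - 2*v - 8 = (v + 2)*(v - 4)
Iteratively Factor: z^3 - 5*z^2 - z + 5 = (z - 5)*(z^2 - 1) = (z - 5)*(z - 1)*(z + 1)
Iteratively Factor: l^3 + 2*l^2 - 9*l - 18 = (l - 3)*(l^2 + 5*l + 6) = (l - 3)*(l + 2)*(l + 3)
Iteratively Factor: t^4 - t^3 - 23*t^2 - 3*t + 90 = (t + 3)*(t^3 - 4*t^2 - 11*t + 30) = (t - 5)*(t + 3)*(t^2 + t - 6) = (t - 5)*(t - 2)*(t + 3)*(t + 3)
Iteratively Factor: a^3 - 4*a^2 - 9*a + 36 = (a - 3)*(a^2 - a - 12) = (a - 4)*(a - 3)*(a + 3)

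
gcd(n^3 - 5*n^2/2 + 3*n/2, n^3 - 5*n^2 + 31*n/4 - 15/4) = n^2 - 5*n/2 + 3/2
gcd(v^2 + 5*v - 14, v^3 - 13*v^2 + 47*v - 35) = 1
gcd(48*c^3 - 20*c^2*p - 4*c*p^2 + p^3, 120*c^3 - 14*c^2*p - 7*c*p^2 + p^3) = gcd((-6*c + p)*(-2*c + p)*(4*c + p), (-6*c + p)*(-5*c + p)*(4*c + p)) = -24*c^2 - 2*c*p + p^2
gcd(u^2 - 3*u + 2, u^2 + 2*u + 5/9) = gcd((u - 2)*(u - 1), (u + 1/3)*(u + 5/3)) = 1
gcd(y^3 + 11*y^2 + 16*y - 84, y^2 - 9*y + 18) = 1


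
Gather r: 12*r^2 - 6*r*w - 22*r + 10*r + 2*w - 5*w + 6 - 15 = 12*r^2 + r*(-6*w - 12) - 3*w - 9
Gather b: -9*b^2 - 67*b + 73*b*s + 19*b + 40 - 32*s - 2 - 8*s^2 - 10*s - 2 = -9*b^2 + b*(73*s - 48) - 8*s^2 - 42*s + 36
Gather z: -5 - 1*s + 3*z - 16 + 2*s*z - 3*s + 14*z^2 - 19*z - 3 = -4*s + 14*z^2 + z*(2*s - 16) - 24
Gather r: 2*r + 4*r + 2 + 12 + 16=6*r + 30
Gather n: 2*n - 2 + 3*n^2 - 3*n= 3*n^2 - n - 2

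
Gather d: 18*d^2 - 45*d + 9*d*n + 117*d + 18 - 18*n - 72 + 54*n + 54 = 18*d^2 + d*(9*n + 72) + 36*n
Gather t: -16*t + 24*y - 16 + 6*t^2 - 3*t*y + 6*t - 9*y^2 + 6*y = 6*t^2 + t*(-3*y - 10) - 9*y^2 + 30*y - 16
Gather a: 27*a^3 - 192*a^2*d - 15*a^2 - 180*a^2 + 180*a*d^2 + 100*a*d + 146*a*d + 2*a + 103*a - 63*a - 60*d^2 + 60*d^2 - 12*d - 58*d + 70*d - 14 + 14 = 27*a^3 + a^2*(-192*d - 195) + a*(180*d^2 + 246*d + 42)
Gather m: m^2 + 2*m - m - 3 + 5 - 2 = m^2 + m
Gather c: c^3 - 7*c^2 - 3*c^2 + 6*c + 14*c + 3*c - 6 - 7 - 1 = c^3 - 10*c^2 + 23*c - 14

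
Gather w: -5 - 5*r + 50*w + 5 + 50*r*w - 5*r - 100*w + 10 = -10*r + w*(50*r - 50) + 10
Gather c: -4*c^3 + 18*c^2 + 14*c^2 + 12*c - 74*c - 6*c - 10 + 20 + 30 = -4*c^3 + 32*c^2 - 68*c + 40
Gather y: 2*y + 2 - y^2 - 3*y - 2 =-y^2 - y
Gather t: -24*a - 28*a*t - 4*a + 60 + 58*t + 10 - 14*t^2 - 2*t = -28*a - 14*t^2 + t*(56 - 28*a) + 70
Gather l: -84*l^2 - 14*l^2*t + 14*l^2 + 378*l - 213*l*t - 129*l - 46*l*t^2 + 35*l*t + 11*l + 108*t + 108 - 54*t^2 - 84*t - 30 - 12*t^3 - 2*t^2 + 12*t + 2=l^2*(-14*t - 70) + l*(-46*t^2 - 178*t + 260) - 12*t^3 - 56*t^2 + 36*t + 80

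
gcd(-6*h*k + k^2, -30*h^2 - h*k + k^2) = 6*h - k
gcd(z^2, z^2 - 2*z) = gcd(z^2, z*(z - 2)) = z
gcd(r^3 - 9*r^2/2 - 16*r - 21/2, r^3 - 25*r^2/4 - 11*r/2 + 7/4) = r^2 - 6*r - 7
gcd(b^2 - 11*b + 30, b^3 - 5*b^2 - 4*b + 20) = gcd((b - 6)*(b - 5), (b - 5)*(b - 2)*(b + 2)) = b - 5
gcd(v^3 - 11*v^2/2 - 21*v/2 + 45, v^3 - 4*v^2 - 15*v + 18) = v^2 - 3*v - 18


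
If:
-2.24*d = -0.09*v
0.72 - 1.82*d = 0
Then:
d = 0.40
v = 9.85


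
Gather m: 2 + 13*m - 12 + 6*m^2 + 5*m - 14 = 6*m^2 + 18*m - 24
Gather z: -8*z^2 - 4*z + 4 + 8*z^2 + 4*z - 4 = 0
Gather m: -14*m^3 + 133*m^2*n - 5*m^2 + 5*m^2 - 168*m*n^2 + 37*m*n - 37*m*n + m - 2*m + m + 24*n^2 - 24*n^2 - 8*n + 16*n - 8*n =-14*m^3 + 133*m^2*n - 168*m*n^2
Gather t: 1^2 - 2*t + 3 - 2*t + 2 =6 - 4*t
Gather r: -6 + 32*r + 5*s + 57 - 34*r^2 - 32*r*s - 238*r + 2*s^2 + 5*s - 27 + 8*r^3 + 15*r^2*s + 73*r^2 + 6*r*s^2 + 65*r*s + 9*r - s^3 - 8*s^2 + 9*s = 8*r^3 + r^2*(15*s + 39) + r*(6*s^2 + 33*s - 197) - s^3 - 6*s^2 + 19*s + 24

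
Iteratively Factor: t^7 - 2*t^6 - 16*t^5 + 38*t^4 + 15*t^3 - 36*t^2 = (t)*(t^6 - 2*t^5 - 16*t^4 + 38*t^3 + 15*t^2 - 36*t) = t*(t - 3)*(t^5 + t^4 - 13*t^3 - t^2 + 12*t) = t*(t - 3)^2*(t^4 + 4*t^3 - t^2 - 4*t) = t*(t - 3)^2*(t + 1)*(t^3 + 3*t^2 - 4*t) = t^2*(t - 3)^2*(t + 1)*(t^2 + 3*t - 4) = t^2*(t - 3)^2*(t + 1)*(t + 4)*(t - 1)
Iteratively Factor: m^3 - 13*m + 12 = (m + 4)*(m^2 - 4*m + 3) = (m - 1)*(m + 4)*(m - 3)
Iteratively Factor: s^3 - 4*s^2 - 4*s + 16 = (s - 4)*(s^2 - 4) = (s - 4)*(s + 2)*(s - 2)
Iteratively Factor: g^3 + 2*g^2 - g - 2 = (g + 1)*(g^2 + g - 2) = (g + 1)*(g + 2)*(g - 1)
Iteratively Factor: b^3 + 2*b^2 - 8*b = (b - 2)*(b^2 + 4*b) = (b - 2)*(b + 4)*(b)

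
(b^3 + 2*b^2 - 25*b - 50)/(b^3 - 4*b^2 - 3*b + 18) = (b^2 - 25)/(b^2 - 6*b + 9)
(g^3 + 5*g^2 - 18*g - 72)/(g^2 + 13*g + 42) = (g^2 - g - 12)/(g + 7)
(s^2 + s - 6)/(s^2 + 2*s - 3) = (s - 2)/(s - 1)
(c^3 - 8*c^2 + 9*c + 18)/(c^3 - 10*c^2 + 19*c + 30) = (c - 3)/(c - 5)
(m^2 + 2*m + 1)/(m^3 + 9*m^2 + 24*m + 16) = (m + 1)/(m^2 + 8*m + 16)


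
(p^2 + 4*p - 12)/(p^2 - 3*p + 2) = (p + 6)/(p - 1)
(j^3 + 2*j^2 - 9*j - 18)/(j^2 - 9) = j + 2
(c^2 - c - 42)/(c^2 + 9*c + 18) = (c - 7)/(c + 3)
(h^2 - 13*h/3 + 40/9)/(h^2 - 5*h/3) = (h - 8/3)/h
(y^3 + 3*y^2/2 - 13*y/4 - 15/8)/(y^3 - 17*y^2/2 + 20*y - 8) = (8*y^3 + 12*y^2 - 26*y - 15)/(4*(2*y^3 - 17*y^2 + 40*y - 16))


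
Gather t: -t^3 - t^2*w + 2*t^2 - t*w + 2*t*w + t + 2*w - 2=-t^3 + t^2*(2 - w) + t*(w + 1) + 2*w - 2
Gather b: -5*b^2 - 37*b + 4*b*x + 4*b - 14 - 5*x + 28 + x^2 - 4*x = -5*b^2 + b*(4*x - 33) + x^2 - 9*x + 14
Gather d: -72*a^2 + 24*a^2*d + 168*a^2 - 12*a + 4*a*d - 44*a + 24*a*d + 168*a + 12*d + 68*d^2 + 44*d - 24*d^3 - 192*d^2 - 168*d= 96*a^2 + 112*a - 24*d^3 - 124*d^2 + d*(24*a^2 + 28*a - 112)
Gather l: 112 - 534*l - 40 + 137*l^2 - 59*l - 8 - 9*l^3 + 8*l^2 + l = -9*l^3 + 145*l^2 - 592*l + 64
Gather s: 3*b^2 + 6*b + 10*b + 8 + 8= 3*b^2 + 16*b + 16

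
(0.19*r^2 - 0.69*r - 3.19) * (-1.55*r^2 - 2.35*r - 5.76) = -0.2945*r^4 + 0.623*r^3 + 5.4716*r^2 + 11.4709*r + 18.3744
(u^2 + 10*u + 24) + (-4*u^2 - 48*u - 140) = -3*u^2 - 38*u - 116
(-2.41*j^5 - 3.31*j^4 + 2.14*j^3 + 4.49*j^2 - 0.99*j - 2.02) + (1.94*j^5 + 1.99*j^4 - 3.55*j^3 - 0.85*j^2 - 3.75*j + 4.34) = -0.47*j^5 - 1.32*j^4 - 1.41*j^3 + 3.64*j^2 - 4.74*j + 2.32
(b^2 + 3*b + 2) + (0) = b^2 + 3*b + 2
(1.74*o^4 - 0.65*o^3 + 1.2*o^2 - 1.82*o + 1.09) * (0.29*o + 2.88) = 0.5046*o^5 + 4.8227*o^4 - 1.524*o^3 + 2.9282*o^2 - 4.9255*o + 3.1392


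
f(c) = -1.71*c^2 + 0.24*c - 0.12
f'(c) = 0.24 - 3.42*c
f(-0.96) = -1.93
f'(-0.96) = 3.52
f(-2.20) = -8.92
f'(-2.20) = 7.76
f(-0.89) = -1.69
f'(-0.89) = 3.28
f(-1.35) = -3.56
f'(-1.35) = 4.86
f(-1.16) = -2.70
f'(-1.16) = 4.21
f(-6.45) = -72.81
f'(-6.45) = 22.30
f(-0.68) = -1.07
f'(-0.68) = 2.57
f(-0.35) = -0.41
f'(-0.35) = 1.44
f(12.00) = -243.48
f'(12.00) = -40.80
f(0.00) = -0.12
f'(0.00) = 0.24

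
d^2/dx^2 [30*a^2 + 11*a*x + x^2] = 2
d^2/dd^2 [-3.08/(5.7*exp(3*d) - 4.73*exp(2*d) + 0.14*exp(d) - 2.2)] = (-3.08*(17.1*exp(2*d) - 9.46*exp(d) + 0.14)*(34.2*exp(2*d) - 18.92*exp(d) + 0.28)*exp(d) + (158.004*exp(2*d) - 58.2736*exp(d) + 0.4312)*(5.7*exp(3*d) - 4.73*exp(2*d) + 0.14*exp(d) - 2.2))*exp(d)/(5.7*exp(3*d) - 4.73*exp(2*d) + 0.14*exp(d) - 2.2)^3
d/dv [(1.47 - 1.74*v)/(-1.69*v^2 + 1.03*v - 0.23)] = (-2.9406*v^2 + 4.9686*v - 1.1139)/(2.8561*v^4 - 3.4814*v^3 + 1.8383*v^2 - 0.4738*v + 0.0529)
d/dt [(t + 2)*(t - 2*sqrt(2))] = 2*t - 2*sqrt(2) + 2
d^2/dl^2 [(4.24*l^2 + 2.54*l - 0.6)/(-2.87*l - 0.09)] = 11.127756/(23.639903*l^3 + 2.223963*l^2 + 0.069741*l + 0.000729)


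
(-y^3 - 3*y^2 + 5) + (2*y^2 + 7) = -y^3 - y^2 + 12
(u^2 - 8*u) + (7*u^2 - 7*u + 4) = 8*u^2 - 15*u + 4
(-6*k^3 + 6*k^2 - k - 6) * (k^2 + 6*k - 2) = -6*k^5 - 30*k^4 + 47*k^3 - 24*k^2 - 34*k + 12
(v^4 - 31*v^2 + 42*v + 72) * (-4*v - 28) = -4*v^5 - 28*v^4 + 124*v^3 + 700*v^2 - 1464*v - 2016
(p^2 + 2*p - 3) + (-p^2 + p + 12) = 3*p + 9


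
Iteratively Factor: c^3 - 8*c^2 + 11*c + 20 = (c + 1)*(c^2 - 9*c + 20) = (c - 4)*(c + 1)*(c - 5)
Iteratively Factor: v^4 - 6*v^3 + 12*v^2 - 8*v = (v - 2)*(v^3 - 4*v^2 + 4*v) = v*(v - 2)*(v^2 - 4*v + 4) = v*(v - 2)^2*(v - 2)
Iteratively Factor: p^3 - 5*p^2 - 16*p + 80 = (p - 5)*(p^2 - 16) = (p - 5)*(p + 4)*(p - 4)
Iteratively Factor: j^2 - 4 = (j - 2)*(j + 2)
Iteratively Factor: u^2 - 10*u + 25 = (u - 5)*(u - 5)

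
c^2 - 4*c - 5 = (c - 5)*(c + 1)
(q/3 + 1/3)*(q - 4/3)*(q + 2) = q^3/3 + 5*q^2/9 - 2*q/3 - 8/9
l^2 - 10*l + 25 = (l - 5)^2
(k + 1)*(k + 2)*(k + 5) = k^3 + 8*k^2 + 17*k + 10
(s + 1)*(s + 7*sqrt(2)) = s^2 + s + 7*sqrt(2)*s + 7*sqrt(2)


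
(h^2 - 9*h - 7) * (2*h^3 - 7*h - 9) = 2*h^5 - 18*h^4 - 21*h^3 + 54*h^2 + 130*h + 63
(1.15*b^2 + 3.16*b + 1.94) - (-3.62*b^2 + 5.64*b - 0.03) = 4.77*b^2 - 2.48*b + 1.97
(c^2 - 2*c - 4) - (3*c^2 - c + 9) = -2*c^2 - c - 13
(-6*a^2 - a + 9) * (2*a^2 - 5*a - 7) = -12*a^4 + 28*a^3 + 65*a^2 - 38*a - 63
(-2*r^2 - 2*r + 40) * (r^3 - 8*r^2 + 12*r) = -2*r^5 + 14*r^4 + 32*r^3 - 344*r^2 + 480*r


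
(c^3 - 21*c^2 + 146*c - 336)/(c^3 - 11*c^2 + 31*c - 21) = (c^2 - 14*c + 48)/(c^2 - 4*c + 3)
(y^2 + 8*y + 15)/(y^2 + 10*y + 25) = (y + 3)/(y + 5)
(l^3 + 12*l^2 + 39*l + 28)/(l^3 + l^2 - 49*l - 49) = (l + 4)/(l - 7)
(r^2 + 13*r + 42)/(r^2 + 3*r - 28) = (r + 6)/(r - 4)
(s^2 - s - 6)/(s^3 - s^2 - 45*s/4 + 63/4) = 4*(s + 2)/(4*s^2 + 8*s - 21)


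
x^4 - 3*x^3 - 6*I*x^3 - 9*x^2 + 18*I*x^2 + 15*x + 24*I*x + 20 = (x - 4)*(x + 1)*(x - 5*I)*(x - I)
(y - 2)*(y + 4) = y^2 + 2*y - 8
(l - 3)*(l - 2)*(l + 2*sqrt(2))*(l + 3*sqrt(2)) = l^4 - 5*l^3 + 5*sqrt(2)*l^3 - 25*sqrt(2)*l^2 + 18*l^2 - 60*l + 30*sqrt(2)*l + 72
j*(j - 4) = j^2 - 4*j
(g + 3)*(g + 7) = g^2 + 10*g + 21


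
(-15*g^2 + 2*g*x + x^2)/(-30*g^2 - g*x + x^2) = (-3*g + x)/(-6*g + x)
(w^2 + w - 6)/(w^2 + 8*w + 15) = (w - 2)/(w + 5)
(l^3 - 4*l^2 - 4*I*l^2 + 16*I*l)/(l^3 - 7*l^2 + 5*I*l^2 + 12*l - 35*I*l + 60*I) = l*(l - 4*I)/(l^2 + l*(-3 + 5*I) - 15*I)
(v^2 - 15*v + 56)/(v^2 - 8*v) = (v - 7)/v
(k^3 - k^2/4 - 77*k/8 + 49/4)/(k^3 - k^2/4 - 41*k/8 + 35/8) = (2*k^2 + 3*k - 14)/(2*k^2 + 3*k - 5)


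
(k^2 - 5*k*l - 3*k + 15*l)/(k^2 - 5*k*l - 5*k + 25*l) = (k - 3)/(k - 5)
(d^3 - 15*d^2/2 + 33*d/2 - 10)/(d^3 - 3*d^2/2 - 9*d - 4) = (2*d^2 - 7*d + 5)/(2*d^2 + 5*d + 2)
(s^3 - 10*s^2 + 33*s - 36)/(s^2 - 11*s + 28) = (s^2 - 6*s + 9)/(s - 7)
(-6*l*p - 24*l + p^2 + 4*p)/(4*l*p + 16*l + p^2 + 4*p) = (-6*l + p)/(4*l + p)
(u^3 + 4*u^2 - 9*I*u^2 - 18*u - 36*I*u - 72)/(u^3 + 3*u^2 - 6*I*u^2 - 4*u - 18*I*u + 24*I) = (u - 3*I)/(u - 1)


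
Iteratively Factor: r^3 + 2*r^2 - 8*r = (r - 2)*(r^2 + 4*r) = (r - 2)*(r + 4)*(r)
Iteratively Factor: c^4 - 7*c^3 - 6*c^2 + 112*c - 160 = (c - 4)*(c^3 - 3*c^2 - 18*c + 40) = (c - 5)*(c - 4)*(c^2 + 2*c - 8) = (c - 5)*(c - 4)*(c + 4)*(c - 2)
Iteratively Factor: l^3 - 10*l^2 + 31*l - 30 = (l - 3)*(l^2 - 7*l + 10) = (l - 5)*(l - 3)*(l - 2)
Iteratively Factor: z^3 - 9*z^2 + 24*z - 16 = (z - 1)*(z^2 - 8*z + 16) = (z - 4)*(z - 1)*(z - 4)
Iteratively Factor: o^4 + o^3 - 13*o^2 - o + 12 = (o + 1)*(o^3 - 13*o + 12) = (o + 1)*(o + 4)*(o^2 - 4*o + 3) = (o - 1)*(o + 1)*(o + 4)*(o - 3)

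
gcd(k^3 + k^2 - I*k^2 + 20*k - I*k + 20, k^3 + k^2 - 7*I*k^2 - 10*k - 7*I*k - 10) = k^2 + k*(1 - 5*I) - 5*I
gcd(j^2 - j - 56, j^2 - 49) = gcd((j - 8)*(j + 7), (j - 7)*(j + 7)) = j + 7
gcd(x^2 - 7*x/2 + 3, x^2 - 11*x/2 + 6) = x - 3/2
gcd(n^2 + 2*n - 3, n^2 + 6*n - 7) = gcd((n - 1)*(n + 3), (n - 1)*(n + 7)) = n - 1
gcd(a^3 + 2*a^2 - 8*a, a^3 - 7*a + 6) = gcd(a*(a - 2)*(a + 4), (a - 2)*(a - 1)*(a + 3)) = a - 2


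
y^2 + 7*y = y*(y + 7)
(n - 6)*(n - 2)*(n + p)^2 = n^4 + 2*n^3*p - 8*n^3 + n^2*p^2 - 16*n^2*p + 12*n^2 - 8*n*p^2 + 24*n*p + 12*p^2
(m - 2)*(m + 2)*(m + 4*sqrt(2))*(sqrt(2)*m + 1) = sqrt(2)*m^4 + 9*m^3 - 36*m - 16*sqrt(2)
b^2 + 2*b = b*(b + 2)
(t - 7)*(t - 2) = t^2 - 9*t + 14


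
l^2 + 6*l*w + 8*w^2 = (l + 2*w)*(l + 4*w)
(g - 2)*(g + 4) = g^2 + 2*g - 8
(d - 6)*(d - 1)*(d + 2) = d^3 - 5*d^2 - 8*d + 12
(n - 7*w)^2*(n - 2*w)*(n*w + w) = n^4*w - 16*n^3*w^2 + n^3*w + 77*n^2*w^3 - 16*n^2*w^2 - 98*n*w^4 + 77*n*w^3 - 98*w^4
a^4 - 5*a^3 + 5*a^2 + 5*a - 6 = (a - 3)*(a - 2)*(a - 1)*(a + 1)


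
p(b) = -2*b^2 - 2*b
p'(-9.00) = 34.00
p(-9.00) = -144.00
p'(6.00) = -26.00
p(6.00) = -84.00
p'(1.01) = -6.04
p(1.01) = -4.06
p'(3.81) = -17.24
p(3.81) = -36.65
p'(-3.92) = 13.68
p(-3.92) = -22.89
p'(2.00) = -10.00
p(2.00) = -12.00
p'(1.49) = -7.96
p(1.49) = -7.42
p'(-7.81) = 29.24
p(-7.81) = -106.37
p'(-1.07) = 2.28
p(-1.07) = -0.15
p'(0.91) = -5.64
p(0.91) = -3.48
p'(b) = -4*b - 2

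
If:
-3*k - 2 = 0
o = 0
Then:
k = -2/3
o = 0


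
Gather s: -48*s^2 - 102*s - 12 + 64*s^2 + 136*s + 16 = 16*s^2 + 34*s + 4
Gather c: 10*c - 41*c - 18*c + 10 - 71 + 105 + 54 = 98 - 49*c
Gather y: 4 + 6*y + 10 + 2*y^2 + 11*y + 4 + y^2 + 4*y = 3*y^2 + 21*y + 18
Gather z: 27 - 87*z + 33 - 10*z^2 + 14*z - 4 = -10*z^2 - 73*z + 56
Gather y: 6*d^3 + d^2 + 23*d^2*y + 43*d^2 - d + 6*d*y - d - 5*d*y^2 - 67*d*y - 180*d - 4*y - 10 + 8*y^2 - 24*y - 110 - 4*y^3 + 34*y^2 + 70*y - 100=6*d^3 + 44*d^2 - 182*d - 4*y^3 + y^2*(42 - 5*d) + y*(23*d^2 - 61*d + 42) - 220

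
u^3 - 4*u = u*(u - 2)*(u + 2)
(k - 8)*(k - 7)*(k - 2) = k^3 - 17*k^2 + 86*k - 112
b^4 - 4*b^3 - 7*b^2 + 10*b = b*(b - 5)*(b - 1)*(b + 2)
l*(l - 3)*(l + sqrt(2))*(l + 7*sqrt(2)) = l^4 - 3*l^3 + 8*sqrt(2)*l^3 - 24*sqrt(2)*l^2 + 14*l^2 - 42*l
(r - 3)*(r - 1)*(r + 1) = r^3 - 3*r^2 - r + 3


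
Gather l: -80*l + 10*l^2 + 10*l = 10*l^2 - 70*l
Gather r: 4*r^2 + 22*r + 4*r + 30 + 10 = 4*r^2 + 26*r + 40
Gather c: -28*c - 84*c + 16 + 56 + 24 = 96 - 112*c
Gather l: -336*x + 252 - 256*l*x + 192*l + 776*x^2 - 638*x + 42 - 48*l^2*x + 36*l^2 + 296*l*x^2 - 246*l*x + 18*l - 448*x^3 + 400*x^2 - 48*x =l^2*(36 - 48*x) + l*(296*x^2 - 502*x + 210) - 448*x^3 + 1176*x^2 - 1022*x + 294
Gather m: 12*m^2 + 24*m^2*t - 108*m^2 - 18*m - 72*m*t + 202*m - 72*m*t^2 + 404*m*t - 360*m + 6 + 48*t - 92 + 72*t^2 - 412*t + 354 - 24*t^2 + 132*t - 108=m^2*(24*t - 96) + m*(-72*t^2 + 332*t - 176) + 48*t^2 - 232*t + 160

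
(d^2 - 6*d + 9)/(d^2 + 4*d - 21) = (d - 3)/(d + 7)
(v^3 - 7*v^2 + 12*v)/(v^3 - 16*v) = (v - 3)/(v + 4)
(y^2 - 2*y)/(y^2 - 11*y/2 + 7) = 2*y/(2*y - 7)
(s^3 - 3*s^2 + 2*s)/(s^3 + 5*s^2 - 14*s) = (s - 1)/(s + 7)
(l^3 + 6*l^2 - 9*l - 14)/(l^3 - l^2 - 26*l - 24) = (l^2 + 5*l - 14)/(l^2 - 2*l - 24)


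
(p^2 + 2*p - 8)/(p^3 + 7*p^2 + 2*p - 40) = 1/(p + 5)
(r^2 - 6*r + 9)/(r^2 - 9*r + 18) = (r - 3)/(r - 6)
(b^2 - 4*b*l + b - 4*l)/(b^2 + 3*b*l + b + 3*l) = (b - 4*l)/(b + 3*l)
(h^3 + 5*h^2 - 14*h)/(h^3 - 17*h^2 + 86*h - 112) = h*(h + 7)/(h^2 - 15*h + 56)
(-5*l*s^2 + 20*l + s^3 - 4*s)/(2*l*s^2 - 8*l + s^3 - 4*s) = (-5*l + s)/(2*l + s)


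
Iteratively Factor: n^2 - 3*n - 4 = (n - 4)*(n + 1)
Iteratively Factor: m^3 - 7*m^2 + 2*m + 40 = (m - 5)*(m^2 - 2*m - 8) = (m - 5)*(m + 2)*(m - 4)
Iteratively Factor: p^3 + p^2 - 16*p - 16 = (p - 4)*(p^2 + 5*p + 4) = (p - 4)*(p + 1)*(p + 4)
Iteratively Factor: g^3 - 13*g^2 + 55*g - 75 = (g - 5)*(g^2 - 8*g + 15) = (g - 5)^2*(g - 3)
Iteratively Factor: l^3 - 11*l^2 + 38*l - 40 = (l - 2)*(l^2 - 9*l + 20) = (l - 5)*(l - 2)*(l - 4)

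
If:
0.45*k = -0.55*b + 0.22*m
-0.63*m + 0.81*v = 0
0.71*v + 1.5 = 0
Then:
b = -0.818181818181818*k - 1.08651911468813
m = -2.72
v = -2.11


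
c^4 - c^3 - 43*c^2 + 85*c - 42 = (c - 6)*(c - 1)^2*(c + 7)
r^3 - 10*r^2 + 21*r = r*(r - 7)*(r - 3)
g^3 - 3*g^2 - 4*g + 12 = (g - 3)*(g - 2)*(g + 2)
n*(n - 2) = n^2 - 2*n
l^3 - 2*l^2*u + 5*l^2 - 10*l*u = l*(l + 5)*(l - 2*u)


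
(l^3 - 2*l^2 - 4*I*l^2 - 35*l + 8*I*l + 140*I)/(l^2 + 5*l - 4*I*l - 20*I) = l - 7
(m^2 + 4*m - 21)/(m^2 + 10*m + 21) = (m - 3)/(m + 3)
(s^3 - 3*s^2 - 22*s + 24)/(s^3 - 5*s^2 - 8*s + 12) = (s + 4)/(s + 2)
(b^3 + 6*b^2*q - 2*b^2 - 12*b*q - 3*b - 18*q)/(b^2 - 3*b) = b + 6*q + 1 + 6*q/b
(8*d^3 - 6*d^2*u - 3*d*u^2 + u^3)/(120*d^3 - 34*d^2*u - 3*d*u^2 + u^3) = (-2*d^2 + d*u + u^2)/(-30*d^2 + d*u + u^2)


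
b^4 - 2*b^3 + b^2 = b^2*(b - 1)^2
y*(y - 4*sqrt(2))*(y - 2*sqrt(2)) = y^3 - 6*sqrt(2)*y^2 + 16*y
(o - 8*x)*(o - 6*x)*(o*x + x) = o^3*x - 14*o^2*x^2 + o^2*x + 48*o*x^3 - 14*o*x^2 + 48*x^3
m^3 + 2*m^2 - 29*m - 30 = (m - 5)*(m + 1)*(m + 6)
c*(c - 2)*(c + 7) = c^3 + 5*c^2 - 14*c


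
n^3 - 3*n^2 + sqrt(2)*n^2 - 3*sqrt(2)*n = n*(n - 3)*(n + sqrt(2))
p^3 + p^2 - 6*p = p*(p - 2)*(p + 3)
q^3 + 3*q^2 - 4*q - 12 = (q - 2)*(q + 2)*(q + 3)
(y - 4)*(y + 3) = y^2 - y - 12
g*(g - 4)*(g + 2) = g^3 - 2*g^2 - 8*g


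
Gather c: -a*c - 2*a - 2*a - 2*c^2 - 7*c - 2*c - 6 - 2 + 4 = -4*a - 2*c^2 + c*(-a - 9) - 4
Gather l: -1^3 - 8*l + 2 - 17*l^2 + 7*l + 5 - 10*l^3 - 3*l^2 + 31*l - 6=-10*l^3 - 20*l^2 + 30*l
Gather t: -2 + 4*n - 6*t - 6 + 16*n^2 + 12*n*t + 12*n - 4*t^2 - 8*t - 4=16*n^2 + 16*n - 4*t^2 + t*(12*n - 14) - 12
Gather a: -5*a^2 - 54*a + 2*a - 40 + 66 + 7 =-5*a^2 - 52*a + 33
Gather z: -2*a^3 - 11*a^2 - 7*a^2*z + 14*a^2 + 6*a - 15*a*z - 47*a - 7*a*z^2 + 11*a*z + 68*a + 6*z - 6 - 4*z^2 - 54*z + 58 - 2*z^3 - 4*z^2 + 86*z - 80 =-2*a^3 + 3*a^2 + 27*a - 2*z^3 + z^2*(-7*a - 8) + z*(-7*a^2 - 4*a + 38) - 28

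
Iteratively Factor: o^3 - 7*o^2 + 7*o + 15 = (o - 3)*(o^2 - 4*o - 5) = (o - 5)*(o - 3)*(o + 1)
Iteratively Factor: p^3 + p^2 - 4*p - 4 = (p + 2)*(p^2 - p - 2) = (p + 1)*(p + 2)*(p - 2)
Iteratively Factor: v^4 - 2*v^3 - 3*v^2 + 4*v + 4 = (v + 1)*(v^3 - 3*v^2 + 4) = (v - 2)*(v + 1)*(v^2 - v - 2) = (v - 2)^2*(v + 1)*(v + 1)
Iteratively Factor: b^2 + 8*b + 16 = (b + 4)*(b + 4)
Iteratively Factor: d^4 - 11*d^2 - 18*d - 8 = (d - 4)*(d^3 + 4*d^2 + 5*d + 2) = (d - 4)*(d + 1)*(d^2 + 3*d + 2) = (d - 4)*(d + 1)^2*(d + 2)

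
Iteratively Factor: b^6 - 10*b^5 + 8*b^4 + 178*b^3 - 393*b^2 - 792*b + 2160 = (b - 4)*(b^5 - 6*b^4 - 16*b^3 + 114*b^2 + 63*b - 540) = (b - 4)*(b + 3)*(b^4 - 9*b^3 + 11*b^2 + 81*b - 180) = (b - 4)^2*(b + 3)*(b^3 - 5*b^2 - 9*b + 45) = (b - 5)*(b - 4)^2*(b + 3)*(b^2 - 9) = (b - 5)*(b - 4)^2*(b + 3)^2*(b - 3)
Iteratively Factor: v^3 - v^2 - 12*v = (v)*(v^2 - v - 12) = v*(v + 3)*(v - 4)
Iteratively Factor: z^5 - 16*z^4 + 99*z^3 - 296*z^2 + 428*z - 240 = (z - 2)*(z^4 - 14*z^3 + 71*z^2 - 154*z + 120) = (z - 5)*(z - 2)*(z^3 - 9*z^2 + 26*z - 24) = (z - 5)*(z - 3)*(z - 2)*(z^2 - 6*z + 8) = (z - 5)*(z - 4)*(z - 3)*(z - 2)*(z - 2)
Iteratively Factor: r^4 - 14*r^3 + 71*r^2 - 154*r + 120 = (r - 5)*(r^3 - 9*r^2 + 26*r - 24) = (r - 5)*(r - 3)*(r^2 - 6*r + 8) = (r - 5)*(r - 4)*(r - 3)*(r - 2)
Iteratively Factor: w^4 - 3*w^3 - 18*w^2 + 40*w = (w + 4)*(w^3 - 7*w^2 + 10*w) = w*(w + 4)*(w^2 - 7*w + 10) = w*(w - 5)*(w + 4)*(w - 2)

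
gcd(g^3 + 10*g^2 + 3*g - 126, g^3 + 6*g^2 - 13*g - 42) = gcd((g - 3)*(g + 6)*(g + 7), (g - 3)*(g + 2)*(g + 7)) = g^2 + 4*g - 21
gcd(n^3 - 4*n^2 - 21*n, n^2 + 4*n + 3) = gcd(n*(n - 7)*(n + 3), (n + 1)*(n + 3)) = n + 3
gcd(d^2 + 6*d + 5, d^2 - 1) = d + 1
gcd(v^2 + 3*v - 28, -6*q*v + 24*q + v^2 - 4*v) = v - 4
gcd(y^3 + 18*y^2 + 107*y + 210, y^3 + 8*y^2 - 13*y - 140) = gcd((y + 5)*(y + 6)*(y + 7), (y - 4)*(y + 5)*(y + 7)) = y^2 + 12*y + 35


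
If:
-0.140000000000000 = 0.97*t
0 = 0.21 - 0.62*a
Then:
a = 0.34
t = -0.14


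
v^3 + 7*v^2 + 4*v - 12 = (v - 1)*(v + 2)*(v + 6)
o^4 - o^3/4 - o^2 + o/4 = o*(o - 1)*(o - 1/4)*(o + 1)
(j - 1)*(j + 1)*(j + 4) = j^3 + 4*j^2 - j - 4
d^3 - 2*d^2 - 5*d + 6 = (d - 3)*(d - 1)*(d + 2)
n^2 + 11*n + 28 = (n + 4)*(n + 7)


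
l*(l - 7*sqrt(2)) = l^2 - 7*sqrt(2)*l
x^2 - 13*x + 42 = (x - 7)*(x - 6)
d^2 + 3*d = d*(d + 3)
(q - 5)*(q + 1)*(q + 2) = q^3 - 2*q^2 - 13*q - 10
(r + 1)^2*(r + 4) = r^3 + 6*r^2 + 9*r + 4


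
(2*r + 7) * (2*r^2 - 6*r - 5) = 4*r^3 + 2*r^2 - 52*r - 35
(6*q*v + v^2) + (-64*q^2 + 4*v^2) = -64*q^2 + 6*q*v + 5*v^2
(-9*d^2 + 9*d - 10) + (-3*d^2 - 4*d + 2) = -12*d^2 + 5*d - 8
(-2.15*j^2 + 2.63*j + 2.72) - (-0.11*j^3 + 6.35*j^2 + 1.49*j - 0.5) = 0.11*j^3 - 8.5*j^2 + 1.14*j + 3.22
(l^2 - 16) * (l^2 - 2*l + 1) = l^4 - 2*l^3 - 15*l^2 + 32*l - 16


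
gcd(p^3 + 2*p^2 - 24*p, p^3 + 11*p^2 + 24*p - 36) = p + 6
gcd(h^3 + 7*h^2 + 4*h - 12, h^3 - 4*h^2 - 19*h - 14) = h + 2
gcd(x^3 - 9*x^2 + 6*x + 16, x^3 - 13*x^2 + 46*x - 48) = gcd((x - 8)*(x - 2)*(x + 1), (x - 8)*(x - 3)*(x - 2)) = x^2 - 10*x + 16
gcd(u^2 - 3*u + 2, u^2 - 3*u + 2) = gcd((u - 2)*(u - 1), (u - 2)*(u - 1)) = u^2 - 3*u + 2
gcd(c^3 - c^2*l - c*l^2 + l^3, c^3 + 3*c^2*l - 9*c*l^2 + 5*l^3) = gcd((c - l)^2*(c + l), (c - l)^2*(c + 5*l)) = c^2 - 2*c*l + l^2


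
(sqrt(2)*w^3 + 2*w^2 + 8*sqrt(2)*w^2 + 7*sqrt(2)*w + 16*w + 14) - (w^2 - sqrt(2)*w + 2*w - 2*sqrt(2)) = sqrt(2)*w^3 + w^2 + 8*sqrt(2)*w^2 + 8*sqrt(2)*w + 14*w + 2*sqrt(2) + 14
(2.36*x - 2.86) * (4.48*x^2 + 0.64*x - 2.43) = 10.5728*x^3 - 11.3024*x^2 - 7.5652*x + 6.9498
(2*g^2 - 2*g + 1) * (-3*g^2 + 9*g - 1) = -6*g^4 + 24*g^3 - 23*g^2 + 11*g - 1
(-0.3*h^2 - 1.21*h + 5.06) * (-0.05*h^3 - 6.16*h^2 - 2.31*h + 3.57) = 0.015*h^5 + 1.9085*h^4 + 7.8936*h^3 - 29.4455*h^2 - 16.0083*h + 18.0642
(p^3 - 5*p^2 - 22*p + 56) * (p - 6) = p^4 - 11*p^3 + 8*p^2 + 188*p - 336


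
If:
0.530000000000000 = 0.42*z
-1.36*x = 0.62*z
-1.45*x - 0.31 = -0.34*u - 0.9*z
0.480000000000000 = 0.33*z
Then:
No Solution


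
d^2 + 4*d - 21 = (d - 3)*(d + 7)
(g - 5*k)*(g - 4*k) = g^2 - 9*g*k + 20*k^2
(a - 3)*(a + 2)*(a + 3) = a^3 + 2*a^2 - 9*a - 18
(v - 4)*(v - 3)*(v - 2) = v^3 - 9*v^2 + 26*v - 24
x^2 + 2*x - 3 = (x - 1)*(x + 3)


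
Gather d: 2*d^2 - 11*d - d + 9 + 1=2*d^2 - 12*d + 10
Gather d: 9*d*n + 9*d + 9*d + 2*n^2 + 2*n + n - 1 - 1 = d*(9*n + 18) + 2*n^2 + 3*n - 2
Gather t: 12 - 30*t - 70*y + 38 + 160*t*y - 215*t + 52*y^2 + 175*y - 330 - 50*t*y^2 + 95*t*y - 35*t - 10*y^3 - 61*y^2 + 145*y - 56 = t*(-50*y^2 + 255*y - 280) - 10*y^3 - 9*y^2 + 250*y - 336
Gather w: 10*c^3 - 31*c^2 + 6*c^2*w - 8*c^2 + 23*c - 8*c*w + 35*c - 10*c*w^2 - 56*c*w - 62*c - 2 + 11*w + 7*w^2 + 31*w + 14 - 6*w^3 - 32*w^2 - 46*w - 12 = 10*c^3 - 39*c^2 - 4*c - 6*w^3 + w^2*(-10*c - 25) + w*(6*c^2 - 64*c - 4)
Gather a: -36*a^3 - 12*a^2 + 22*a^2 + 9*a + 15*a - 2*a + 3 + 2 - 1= -36*a^3 + 10*a^2 + 22*a + 4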